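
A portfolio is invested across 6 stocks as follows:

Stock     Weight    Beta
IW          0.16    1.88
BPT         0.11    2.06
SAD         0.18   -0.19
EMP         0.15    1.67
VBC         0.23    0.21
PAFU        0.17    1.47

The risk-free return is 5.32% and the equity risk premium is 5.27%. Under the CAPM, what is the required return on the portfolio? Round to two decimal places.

10.81%

β_P = Σ w_i β_i = 0.16×1.88 + 0.11×2.06 + 0.18×-0.19 + 0.15×1.67 + 0.23×0.21 + 0.17×1.47 = 1.0419
E(R_P) = R_f + β_P × MRP = 5.32% + 1.0419 × 5.27% = 10.81%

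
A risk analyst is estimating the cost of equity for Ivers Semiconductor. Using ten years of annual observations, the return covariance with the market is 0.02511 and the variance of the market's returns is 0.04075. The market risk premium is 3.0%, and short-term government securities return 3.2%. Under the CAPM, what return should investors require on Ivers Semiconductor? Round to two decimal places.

β = Cov(R_i, R_m) / Var(R_m) = 0.02511 / 0.04075 = 0.6162
E(R) = R_f + β × MRP = 3.2% + 0.6162 × 3.0% = 5.05%

5.05%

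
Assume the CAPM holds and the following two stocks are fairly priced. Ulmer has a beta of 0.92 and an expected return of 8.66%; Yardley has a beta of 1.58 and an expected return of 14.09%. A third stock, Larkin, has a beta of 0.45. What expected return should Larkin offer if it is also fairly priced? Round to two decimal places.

MRP (SML slope) = (14.09% − 8.66%) / (1.58 − 0.92) = 5.43% / 0.66 = 8.2273%
R_f (intercept) = 8.66% − 0.92 × 8.2273% = 1.0909%
E(R_Larkin) = R_f + β × MRP = 1.0909% + 0.45 × 8.2273% = 4.79%

4.79%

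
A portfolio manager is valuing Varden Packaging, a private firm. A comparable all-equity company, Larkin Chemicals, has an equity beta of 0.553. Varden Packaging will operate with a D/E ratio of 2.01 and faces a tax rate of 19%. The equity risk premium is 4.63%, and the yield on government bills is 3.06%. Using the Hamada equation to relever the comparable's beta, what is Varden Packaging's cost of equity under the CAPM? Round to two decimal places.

β_L = β_U × [1 + (1 − t)(D/E)] = 0.553 × [1 + (1 − 0.19) × 2.01]
    = 0.553 × [1 + 0.81 × 2.01] = 0.553 × 2.6281 = 1.4533
E(R) = R_f + β_L × MRP = 3.06% + 1.4533 × 4.63% = 9.79%

9.79%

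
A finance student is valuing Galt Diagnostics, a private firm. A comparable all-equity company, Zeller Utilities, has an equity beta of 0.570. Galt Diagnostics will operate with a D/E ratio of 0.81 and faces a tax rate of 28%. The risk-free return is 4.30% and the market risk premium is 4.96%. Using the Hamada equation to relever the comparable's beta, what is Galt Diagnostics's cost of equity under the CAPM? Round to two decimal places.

β_L = β_U × [1 + (1 − t)(D/E)] = 0.570 × [1 + (1 − 0.28) × 0.81]
    = 0.570 × [1 + 0.72 × 0.81] = 0.570 × 1.5832 = 0.9024
E(R) = R_f + β_L × MRP = 4.30% + 0.9024 × 4.96% = 8.78%

8.78%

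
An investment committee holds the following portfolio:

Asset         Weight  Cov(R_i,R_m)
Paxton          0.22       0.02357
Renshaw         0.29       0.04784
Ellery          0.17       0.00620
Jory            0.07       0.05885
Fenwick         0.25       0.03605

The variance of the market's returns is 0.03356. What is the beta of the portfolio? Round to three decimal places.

0.991

β_Paxton = 0.02357 / 0.03356 = 0.7023
β_Renshaw = 0.04784 / 0.03356 = 1.4255
β_Ellery = 0.00620 / 0.03356 = 0.1847
β_Jory = 0.05885 / 0.03356 = 1.7536
β_Fenwick = 0.03605 / 0.03356 = 1.0742
β_P = Σ w_i β_i = 0.22×0.7023 + 0.29×1.4255 + 0.17×0.1847 + 0.07×1.7536 + 0.25×1.0742 = 0.9906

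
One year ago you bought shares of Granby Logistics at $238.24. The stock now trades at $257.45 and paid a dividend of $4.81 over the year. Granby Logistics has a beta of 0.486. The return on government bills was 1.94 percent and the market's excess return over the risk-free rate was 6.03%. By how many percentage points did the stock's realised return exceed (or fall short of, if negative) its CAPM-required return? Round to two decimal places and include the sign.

+5.21%

Realised HPR = (P1 + D1 − P0) / P0 = (257.45 + 4.81 − 238.24) / 238.24 = 24.02 / 238.24 = 10.0823%
CAPM required = R_f + β·MRP = 1.94% + 0.486 × 6.03% = 4.87058%
α = realised − required = 10.0823% − 4.87058% = +5.21%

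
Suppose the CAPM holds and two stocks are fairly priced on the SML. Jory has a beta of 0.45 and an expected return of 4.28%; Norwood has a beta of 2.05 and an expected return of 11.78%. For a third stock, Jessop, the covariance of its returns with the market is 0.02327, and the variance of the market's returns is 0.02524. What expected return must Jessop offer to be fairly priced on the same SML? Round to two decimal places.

6.49%

MRP = (11.78% − 4.28%) / (2.05 − 0.45) = 4.6875%
R_f = 4.28% − 0.45 × 4.6875% = 2.1706%
β_Jessop = Cov / Var(R_m) = 0.02327 / 0.02524 = 0.9219
E(R_Jessop) = R_f + β × MRP = 2.1706% + 0.9219 × 4.6875% = 6.49%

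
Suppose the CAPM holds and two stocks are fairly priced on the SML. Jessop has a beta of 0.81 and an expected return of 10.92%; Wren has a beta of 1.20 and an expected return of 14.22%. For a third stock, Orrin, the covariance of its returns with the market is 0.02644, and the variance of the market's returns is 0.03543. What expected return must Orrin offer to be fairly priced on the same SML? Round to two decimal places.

MRP = (14.22% − 10.92%) / (1.20 − 0.81) = 8.4615%
R_f = 10.92% − 0.81 × 8.4615% = 4.0662%
β_Orrin = Cov / Var(R_m) = 0.02644 / 0.03543 = 0.7463
E(R_Orrin) = R_f + β × MRP = 4.0662% + 0.7463 × 8.4615% = 10.38%

10.38%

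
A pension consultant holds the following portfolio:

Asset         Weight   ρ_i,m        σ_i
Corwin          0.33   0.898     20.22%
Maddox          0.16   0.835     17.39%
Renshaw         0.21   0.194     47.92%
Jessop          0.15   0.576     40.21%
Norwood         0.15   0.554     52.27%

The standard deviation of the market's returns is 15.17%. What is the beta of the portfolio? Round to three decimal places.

β_Corwin = 0.898 × 20.22% / 15.17% = 1.1969
β_Maddox = 0.835 × 17.39% / 15.17% = 0.9572
β_Renshaw = 0.194 × 47.92% / 15.17% = 0.6128
β_Jessop = 0.576 × 40.21% / 15.17% = 1.5268
β_Norwood = 0.554 × 52.27% / 15.17% = 1.9089
β_P = Σ w_i β_i = 0.33×1.1969 + 0.16×0.9572 + 0.21×0.6128 + 0.15×1.5268 + 0.15×1.9089 = 1.1922

1.192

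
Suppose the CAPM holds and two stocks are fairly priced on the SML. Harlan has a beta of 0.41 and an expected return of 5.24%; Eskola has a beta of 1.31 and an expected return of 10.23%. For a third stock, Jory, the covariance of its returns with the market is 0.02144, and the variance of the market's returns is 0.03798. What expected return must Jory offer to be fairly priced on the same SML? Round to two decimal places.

MRP = (10.23% − 5.24%) / (1.31 − 0.41) = 5.5444%
R_f = 5.24% − 0.41 × 5.5444% = 2.9668%
β_Jory = Cov / Var(R_m) = 0.02144 / 0.03798 = 0.5645
E(R_Jory) = R_f + β × MRP = 2.9668% + 0.5645 × 5.5444% = 6.10%

6.10%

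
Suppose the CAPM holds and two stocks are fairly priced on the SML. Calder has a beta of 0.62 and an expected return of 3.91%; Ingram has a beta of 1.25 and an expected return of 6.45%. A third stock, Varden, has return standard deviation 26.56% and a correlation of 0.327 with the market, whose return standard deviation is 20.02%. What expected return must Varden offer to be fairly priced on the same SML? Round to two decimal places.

MRP = (6.45% − 3.91%) / (1.25 − 0.62) = 4.0317%
R_f = 3.91% − 0.62 × 4.0317% = 1.4103%
β_Varden = ρ·σ_i/σ_m = 0.327 × 26.56 / 20.02 = 0.4338
E(R_Varden) = R_f + β × MRP = 1.4103% + 0.4338 × 4.0317% = 3.16%

3.16%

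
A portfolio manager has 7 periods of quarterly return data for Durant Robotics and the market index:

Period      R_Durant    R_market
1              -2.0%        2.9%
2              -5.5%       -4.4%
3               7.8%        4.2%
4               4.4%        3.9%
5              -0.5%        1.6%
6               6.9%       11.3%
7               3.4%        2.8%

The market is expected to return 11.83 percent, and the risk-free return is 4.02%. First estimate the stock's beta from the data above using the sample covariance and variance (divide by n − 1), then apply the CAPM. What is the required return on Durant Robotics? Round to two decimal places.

10.68%

Mean R_i = (-2.0 − 5.5 + 7.8 + 4.4 − 0.5 + 6.9 + 3.4) / 7 = 2.0714%
Mean R_m = (2.9 − 4.4 + 4.2 + 3.9 + 1.6 + 11.3 + 2.8) / 7 = 3.1857%
Σ(R_i − R̄_i)(R_m − R̄_m) = 108.8171  ⇒  Cov = 108.8171 / 6 = 18.1362
Σ(R_m − R̄_m)² = 127.6686  ⇒  Var(R_m) = 127.6686 / 6 = 21.2781
β = Cov / Var(R_m) = 18.1362 / 21.2781 = 0.8523
MRP = 11.83% − 4.02% = 7.81%
E(R) = R_f + β × MRP = 4.02% + 0.8523 × 7.81% = 10.68%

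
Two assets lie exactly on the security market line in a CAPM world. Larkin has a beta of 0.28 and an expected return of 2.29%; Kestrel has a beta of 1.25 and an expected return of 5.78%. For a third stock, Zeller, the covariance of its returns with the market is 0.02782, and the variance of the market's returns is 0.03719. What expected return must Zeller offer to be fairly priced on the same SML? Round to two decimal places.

MRP = (5.78% − 2.29%) / (1.25 − 0.28) = 3.5979%
R_f = 2.29% − 0.28 × 3.5979% = 1.2826%
β_Zeller = Cov / Var(R_m) = 0.02782 / 0.03719 = 0.7481
E(R_Zeller) = R_f + β × MRP = 1.2826% + 0.7481 × 3.5979% = 3.97%

3.97%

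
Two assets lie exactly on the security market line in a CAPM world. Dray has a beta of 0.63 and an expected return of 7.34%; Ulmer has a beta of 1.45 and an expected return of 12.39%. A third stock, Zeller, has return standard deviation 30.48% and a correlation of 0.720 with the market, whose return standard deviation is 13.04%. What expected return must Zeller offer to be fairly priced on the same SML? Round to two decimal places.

13.82%

MRP = (12.39% − 7.34%) / (1.45 − 0.63) = 6.1585%
R_f = 7.34% − 0.63 × 6.1585% = 3.4601%
β_Zeller = ρ·σ_i/σ_m = 0.720 × 30.48 / 13.04 = 1.6829
E(R_Zeller) = R_f + β × MRP = 3.4601% + 1.6829 × 6.1585% = 13.82%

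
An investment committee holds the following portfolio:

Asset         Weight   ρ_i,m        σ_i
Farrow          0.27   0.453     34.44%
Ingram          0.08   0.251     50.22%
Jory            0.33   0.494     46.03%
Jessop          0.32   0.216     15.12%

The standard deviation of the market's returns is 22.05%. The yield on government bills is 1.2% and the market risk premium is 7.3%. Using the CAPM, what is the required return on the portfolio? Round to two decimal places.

β_Farrow = 0.453 × 34.44% / 22.05% = 0.7075
β_Ingram = 0.251 × 50.22% / 22.05% = 0.5717
β_Jory = 0.494 × 46.03% / 22.05% = 1.0312
β_Jessop = 0.216 × 15.12% / 22.05% = 0.1481
β_P = Σ w_i β_i = 0.27×0.7075 + 0.08×0.5717 + 0.33×1.0312 + 0.32×0.1481 = 0.6244
E(R_P) = R_f + β_P × MRP = 1.2% + 0.6244 × 7.3% = 5.76%

5.76%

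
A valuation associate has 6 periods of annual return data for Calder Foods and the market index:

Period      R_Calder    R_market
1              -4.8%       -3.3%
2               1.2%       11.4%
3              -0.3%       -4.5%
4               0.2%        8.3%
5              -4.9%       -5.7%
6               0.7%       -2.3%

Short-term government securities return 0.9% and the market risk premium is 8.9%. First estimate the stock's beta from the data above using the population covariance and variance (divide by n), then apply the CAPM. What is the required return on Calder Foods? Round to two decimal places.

Mean R_i = (-4.8 + 1.2 − 0.3 + 0.2 − 4.9 + 0.7) / 6 = -1.3167%
Mean R_m = (-3.3 + 11.4 − 4.5 + 8.3 − 5.7 − 2.3) / 6 = 0.6500%
Σ(R_i − R̄_i)(R_m − R̄_m) = 63.9850  ⇒  Cov = 63.9850 / 6 = 10.6642
Σ(R_m − R̄_m)² = 265.2350  ⇒  Var(R_m) = 265.2350 / 6 = 44.2058
β = Cov / Var(R_m) = 10.6642 / 44.2058 = 0.2412
E(R) = R_f + β × MRP = 0.9% + 0.2412 × 8.9% = 3.05%

3.05%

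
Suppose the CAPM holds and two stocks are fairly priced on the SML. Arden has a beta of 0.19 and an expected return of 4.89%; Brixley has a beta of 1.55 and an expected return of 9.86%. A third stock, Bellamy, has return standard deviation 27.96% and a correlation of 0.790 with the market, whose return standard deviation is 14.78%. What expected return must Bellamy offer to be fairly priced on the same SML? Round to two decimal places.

MRP = (9.86% − 4.89%) / (1.55 − 0.19) = 3.6544%
R_f = 4.89% − 0.19 × 3.6544% = 4.1957%
β_Bellamy = ρ·σ_i/σ_m = 0.790 × 27.96 / 14.78 = 1.4945
E(R_Bellamy) = R_f + β × MRP = 4.1957% + 1.4945 × 3.6544% = 9.66%

9.66%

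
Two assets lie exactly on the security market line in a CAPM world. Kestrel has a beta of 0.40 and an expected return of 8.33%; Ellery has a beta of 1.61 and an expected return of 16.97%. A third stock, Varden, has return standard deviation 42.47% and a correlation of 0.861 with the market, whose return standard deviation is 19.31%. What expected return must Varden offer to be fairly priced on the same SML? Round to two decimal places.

19.00%

MRP = (16.97% − 8.33%) / (1.61 − 0.40) = 7.1405%
R_f = 8.33% − 0.40 × 7.1405% = 5.4738%
β_Varden = ρ·σ_i/σ_m = 0.861 × 42.47 / 19.31 = 1.8937
E(R_Varden) = R_f + β × MRP = 5.4738% + 1.8937 × 7.1405% = 19.00%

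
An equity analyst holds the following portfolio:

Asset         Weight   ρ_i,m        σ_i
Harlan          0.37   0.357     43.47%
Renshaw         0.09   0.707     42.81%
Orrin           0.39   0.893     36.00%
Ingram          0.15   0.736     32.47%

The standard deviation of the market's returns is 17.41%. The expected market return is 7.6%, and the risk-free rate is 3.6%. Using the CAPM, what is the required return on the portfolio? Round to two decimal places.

9.25%

β_Harlan = 0.357 × 43.47% / 17.41% = 0.8914
β_Renshaw = 0.707 × 42.81% / 17.41% = 1.7385
β_Orrin = 0.893 × 36.00% / 17.41% = 1.8465
β_Ingram = 0.736 × 32.47% / 17.41% = 1.3727
β_P = Σ w_i β_i = 0.37×0.8914 + 0.09×1.7385 + 0.39×1.8465 + 0.15×1.3727 = 1.4123
MRP = 7.6% − 3.6% = 4.00%
E(R_P) = R_f + β_P × MRP = 3.6% + 1.4123 × 4.0% = 9.25%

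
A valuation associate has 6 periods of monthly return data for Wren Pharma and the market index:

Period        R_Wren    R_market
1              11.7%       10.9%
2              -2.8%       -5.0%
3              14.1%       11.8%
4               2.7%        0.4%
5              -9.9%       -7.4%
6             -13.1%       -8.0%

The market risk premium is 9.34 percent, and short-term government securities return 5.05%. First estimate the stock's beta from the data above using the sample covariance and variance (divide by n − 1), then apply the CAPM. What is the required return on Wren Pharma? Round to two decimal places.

Mean R_i = (11.7 − 2.8 + 14.1 + 2.7 − 9.9 − 13.1) / 6 = 0.4500%
Mean R_m = (10.9 − 5.0 + 11.8 + 0.4 − 7.4 − 8.0) / 6 = 0.4500%
Σ(R_i − R̄_i)(R_m − R̄_m) = 485.8350  ⇒  Cov = 485.8350 / 5 = 97.1670
Σ(R_m − R̄_m)² = 400.7550  ⇒  Var(R_m) = 400.7550 / 5 = 80.1510
β = Cov / Var(R_m) = 97.1670 / 80.1510 = 1.2123
E(R) = R_f + β × MRP = 5.05% + 1.2123 × 9.34% = 16.37%

16.37%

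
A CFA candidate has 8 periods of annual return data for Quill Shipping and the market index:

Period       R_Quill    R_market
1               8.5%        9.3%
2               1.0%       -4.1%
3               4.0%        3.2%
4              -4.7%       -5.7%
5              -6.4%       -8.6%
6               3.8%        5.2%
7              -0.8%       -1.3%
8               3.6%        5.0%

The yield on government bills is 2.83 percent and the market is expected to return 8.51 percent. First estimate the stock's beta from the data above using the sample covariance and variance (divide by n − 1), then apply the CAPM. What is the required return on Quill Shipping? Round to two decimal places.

Mean R_i = (8.5 + 1.0 + 4.0 − 4.7 − 6.4 + 3.8 − 0.8 + 3.6) / 8 = 1.1250%
Mean R_m = (9.3 − 4.1 + 3.2 − 5.7 − 8.6 + 5.2 − 1.3 + 5.0) / 8 = 0.3750%
Σ(R_i − R̄_i)(R_m − R̄_m) = 205.0050  ⇒  Cov = 205.0050 / 7 = 29.2864
Σ(R_m − R̄_m)² = 272.5950  ⇒  Var(R_m) = 272.5950 / 7 = 38.9421
β = Cov / Var(R_m) = 29.2864 / 38.9421 = 0.7520
MRP = 8.51% − 2.83% = 5.68%
E(R) = R_f + β × MRP = 2.83% + 0.7520 × 5.68% = 7.10%

7.10%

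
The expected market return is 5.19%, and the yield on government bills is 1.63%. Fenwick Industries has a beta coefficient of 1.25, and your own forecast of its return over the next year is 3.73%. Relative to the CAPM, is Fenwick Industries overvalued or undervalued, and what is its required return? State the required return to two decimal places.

Overvalued; required return 6.08%

MRP = 5.19% − 1.63% = 3.56%
Required return = R_f + β·MRP = 1.63% + 1.25 × 3.56% = 6.08%
Forecast 3.73% < required 6.08% → the stock plots below the SML → overvalued.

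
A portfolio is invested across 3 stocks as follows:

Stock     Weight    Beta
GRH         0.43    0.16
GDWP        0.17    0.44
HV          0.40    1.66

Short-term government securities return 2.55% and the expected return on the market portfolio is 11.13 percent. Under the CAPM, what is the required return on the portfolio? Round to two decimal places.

9.48%

β_P = Σ w_i β_i = 0.43×0.16 + 0.17×0.44 + 0.40×1.66 = 0.8076
MRP = 11.13% − 2.55% = 8.58%
E(R_P) = R_f + β_P × MRP = 2.55% + 0.8076 × 8.58% = 9.48%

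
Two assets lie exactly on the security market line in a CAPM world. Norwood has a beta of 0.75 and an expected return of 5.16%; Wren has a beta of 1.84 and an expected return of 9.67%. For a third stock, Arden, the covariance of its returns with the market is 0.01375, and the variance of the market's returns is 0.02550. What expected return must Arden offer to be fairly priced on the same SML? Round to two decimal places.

4.29%

MRP = (9.67% − 5.16%) / (1.84 − 0.75) = 4.1376%
R_f = 5.16% − 0.75 × 4.1376% = 2.0568%
β_Arden = Cov / Var(R_m) = 0.01375 / 0.02550 = 0.5392
E(R_Arden) = R_f + β × MRP = 2.0568% + 0.5392 × 4.1376% = 4.29%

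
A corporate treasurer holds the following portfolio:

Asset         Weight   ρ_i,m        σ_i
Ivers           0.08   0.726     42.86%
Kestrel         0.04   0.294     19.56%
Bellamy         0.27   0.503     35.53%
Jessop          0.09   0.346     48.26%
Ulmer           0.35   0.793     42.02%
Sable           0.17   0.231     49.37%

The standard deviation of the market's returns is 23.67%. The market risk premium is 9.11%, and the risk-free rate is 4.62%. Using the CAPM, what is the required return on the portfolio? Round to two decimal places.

13.34%

β_Ivers = 0.726 × 42.86% / 23.67% = 1.3146
β_Kestrel = 0.294 × 19.56% / 23.67% = 0.2430
β_Bellamy = 0.503 × 35.53% / 23.67% = 0.7550
β_Jessop = 0.346 × 48.26% / 23.67% = 0.7054
β_Ulmer = 0.793 × 42.02% / 23.67% = 1.4078
β_Sable = 0.231 × 49.37% / 23.67% = 0.4818
β_P = Σ w_i β_i = 0.08×1.3146 + 0.04×0.2430 + 0.27×0.7550 + 0.09×0.7054 + 0.35×1.4078 + 0.17×0.4818 = 0.9569
E(R_P) = R_f + β_P × MRP = 4.62% + 0.9569 × 9.11% = 13.34%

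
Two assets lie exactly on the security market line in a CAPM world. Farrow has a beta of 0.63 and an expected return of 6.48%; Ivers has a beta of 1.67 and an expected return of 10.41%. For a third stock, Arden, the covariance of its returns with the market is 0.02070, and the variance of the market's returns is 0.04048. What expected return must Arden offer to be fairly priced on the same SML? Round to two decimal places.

MRP = (10.41% − 6.48%) / (1.67 − 0.63) = 3.7788%
R_f = 6.48% − 0.63 × 3.7788% = 4.0994%
β_Arden = Cov / Var(R_m) = 0.02070 / 0.04048 = 0.5114
E(R_Arden) = R_f + β × MRP = 4.0994% + 0.5114 × 3.7788% = 6.03%

6.03%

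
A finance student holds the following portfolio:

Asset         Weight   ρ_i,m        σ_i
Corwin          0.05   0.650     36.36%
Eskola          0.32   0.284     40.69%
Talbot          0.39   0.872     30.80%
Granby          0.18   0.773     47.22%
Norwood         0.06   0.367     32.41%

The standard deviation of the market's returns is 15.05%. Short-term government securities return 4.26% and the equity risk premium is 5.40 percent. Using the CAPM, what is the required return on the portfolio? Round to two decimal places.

β_Corwin = 0.650 × 36.36% / 15.05% = 1.5704
β_Eskola = 0.284 × 40.69% / 15.05% = 0.7678
β_Talbot = 0.872 × 30.80% / 15.05% = 1.7846
β_Granby = 0.773 × 47.22% / 15.05% = 2.4253
β_Norwood = 0.367 × 32.41% / 15.05% = 0.7903
β_P = Σ w_i β_i = 0.05×1.5704 + 0.32×0.7678 + 0.39×1.7846 + 0.18×2.4253 + 0.06×0.7903 = 1.5042
E(R_P) = R_f + β_P × MRP = 4.26% + 1.5042 × 5.40% = 12.38%

12.38%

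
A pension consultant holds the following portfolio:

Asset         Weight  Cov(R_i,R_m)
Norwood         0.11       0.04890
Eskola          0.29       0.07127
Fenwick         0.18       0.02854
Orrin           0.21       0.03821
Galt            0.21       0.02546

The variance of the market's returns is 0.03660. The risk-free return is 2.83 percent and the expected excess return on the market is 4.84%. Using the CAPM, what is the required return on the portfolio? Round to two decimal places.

β_Norwood = 0.04890 / 0.03660 = 1.3361
β_Eskola = 0.07127 / 0.03660 = 1.9473
β_Fenwick = 0.02854 / 0.03660 = 0.7798
β_Orrin = 0.03821 / 0.03660 = 1.0440
β_Galt = 0.02546 / 0.03660 = 0.6956
β_P = Σ w_i β_i = 0.11×1.3361 + 0.29×1.9473 + 0.18×0.7798 + 0.21×1.0440 + 0.21×0.6956 = 1.2174
E(R_P) = R_f + β_P × MRP = 2.83% + 1.2174 × 4.84% = 8.72%

8.72%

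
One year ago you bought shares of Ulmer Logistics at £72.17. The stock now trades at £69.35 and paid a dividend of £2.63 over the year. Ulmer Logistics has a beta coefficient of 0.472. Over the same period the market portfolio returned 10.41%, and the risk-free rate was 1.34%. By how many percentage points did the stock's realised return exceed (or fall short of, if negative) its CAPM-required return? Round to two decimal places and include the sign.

Realised HPR = (P1 + D1 − P0) / P0 = (69.35 + 2.63 − 72.17) / 72.17 = -0.19 / 72.17 = -0.2633%
MRP = 10.41% − 1.34% = 9.07%
CAPM required = R_f + β·MRP = 1.34% + 0.472 × 9.07% = 5.62104%
α = realised − required = -0.2633% − 5.62104% = -5.88%

-5.88%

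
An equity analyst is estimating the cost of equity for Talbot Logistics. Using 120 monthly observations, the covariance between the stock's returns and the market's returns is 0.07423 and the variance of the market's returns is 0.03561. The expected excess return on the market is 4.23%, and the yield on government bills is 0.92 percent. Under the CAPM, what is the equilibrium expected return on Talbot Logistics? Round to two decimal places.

β = Cov(R_i, R_m) / Var(R_m) = 0.07423 / 0.03561 = 2.0845
E(R) = R_f + β × MRP = 0.92% + 2.0845 × 4.23% = 9.74%

9.74%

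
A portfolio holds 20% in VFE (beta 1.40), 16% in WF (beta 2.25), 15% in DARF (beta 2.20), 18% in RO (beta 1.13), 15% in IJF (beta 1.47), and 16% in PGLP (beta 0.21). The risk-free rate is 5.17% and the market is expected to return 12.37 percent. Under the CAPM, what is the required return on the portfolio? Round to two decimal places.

β_P = Σ w_i β_i = 0.20×1.40 + 0.16×2.25 + 0.15×2.20 + 0.18×1.13 + 0.15×1.47 + 0.16×0.21 = 1.4275
MRP = 12.37% − 5.17% = 7.20%
E(R_P) = R_f + β_P × MRP = 5.17% + 1.4275 × 7.20% = 15.45%

15.45%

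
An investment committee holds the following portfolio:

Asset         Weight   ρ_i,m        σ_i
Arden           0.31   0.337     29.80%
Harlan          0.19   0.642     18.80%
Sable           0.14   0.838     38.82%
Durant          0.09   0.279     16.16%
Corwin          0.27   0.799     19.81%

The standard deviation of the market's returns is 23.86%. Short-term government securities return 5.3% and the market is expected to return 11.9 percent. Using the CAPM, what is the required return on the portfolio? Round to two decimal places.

9.35%

β_Arden = 0.337 × 29.80% / 23.86% = 0.4209
β_Harlan = 0.642 × 18.80% / 23.86% = 0.5059
β_Sable = 0.838 × 38.82% / 23.86% = 1.3634
β_Durant = 0.279 × 16.16% / 23.86% = 0.1890
β_Corwin = 0.799 × 19.81% / 23.86% = 0.6634
β_P = Σ w_i β_i = 0.31×0.4209 + 0.19×0.5059 + 0.14×1.3634 + 0.09×0.1890 + 0.27×0.6634 = 0.6136
MRP = 11.9% − 5.3% = 6.60%
E(R_P) = R_f + β_P × MRP = 5.3% + 0.6136 × 6.6% = 9.35%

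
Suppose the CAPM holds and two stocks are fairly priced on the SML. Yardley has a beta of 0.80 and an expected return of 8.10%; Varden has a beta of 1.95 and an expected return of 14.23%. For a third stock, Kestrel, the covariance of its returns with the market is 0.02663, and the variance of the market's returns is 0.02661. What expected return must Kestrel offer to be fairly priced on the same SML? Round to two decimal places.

MRP = (14.23% − 8.10%) / (1.95 − 0.80) = 5.3304%
R_f = 8.10% − 0.80 × 5.3304% = 3.8357%
β_Kestrel = Cov / Var(R_m) = 0.02663 / 0.02661 = 1.0008
E(R_Kestrel) = R_f + β × MRP = 3.8357% + 1.0008 × 5.3304% = 9.17%

9.17%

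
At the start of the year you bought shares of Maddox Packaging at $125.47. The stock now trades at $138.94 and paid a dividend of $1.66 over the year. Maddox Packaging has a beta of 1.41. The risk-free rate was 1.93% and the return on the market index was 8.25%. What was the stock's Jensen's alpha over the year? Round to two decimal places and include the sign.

+1.22%

Realised HPR = (P1 + D1 − P0) / P0 = (138.94 + 1.66 − 125.47) / 125.47 = 15.13 / 125.47 = 12.0587%
MRP = 8.25% − 1.93% = 6.32%
CAPM required = R_f + β·MRP = 1.93% + 1.41 × 6.32% = 10.8412%
α = realised − required = 12.0587% − 10.8412% = +1.22%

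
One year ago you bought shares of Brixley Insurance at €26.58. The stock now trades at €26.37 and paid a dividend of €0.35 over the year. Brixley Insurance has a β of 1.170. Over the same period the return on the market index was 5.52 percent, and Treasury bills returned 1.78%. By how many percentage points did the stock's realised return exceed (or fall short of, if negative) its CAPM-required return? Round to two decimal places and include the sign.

Realised HPR = (P1 + D1 − P0) / P0 = (26.37 + 0.35 − 26.58) / 26.58 = 0.14 / 26.58 = 0.5267%
MRP = 5.52% − 1.78% = 3.74%
CAPM required = R_f + β·MRP = 1.78% + 1.170 × 3.74% = 6.15580%
α = realised − required = 0.5267% − 6.15580% = -5.63%

-5.63%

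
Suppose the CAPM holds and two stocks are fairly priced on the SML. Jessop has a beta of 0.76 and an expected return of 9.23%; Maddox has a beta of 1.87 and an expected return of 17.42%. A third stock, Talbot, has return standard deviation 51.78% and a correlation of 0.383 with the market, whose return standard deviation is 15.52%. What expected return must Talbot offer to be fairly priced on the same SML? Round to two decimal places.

13.05%

MRP = (17.42% − 9.23%) / (1.87 − 0.76) = 7.3784%
R_f = 9.23% − 0.76 × 7.3784% = 3.6224%
β_Talbot = ρ·σ_i/σ_m = 0.383 × 51.78 / 15.52 = 1.2778
E(R_Talbot) = R_f + β × MRP = 3.6224% + 1.2778 × 7.3784% = 13.05%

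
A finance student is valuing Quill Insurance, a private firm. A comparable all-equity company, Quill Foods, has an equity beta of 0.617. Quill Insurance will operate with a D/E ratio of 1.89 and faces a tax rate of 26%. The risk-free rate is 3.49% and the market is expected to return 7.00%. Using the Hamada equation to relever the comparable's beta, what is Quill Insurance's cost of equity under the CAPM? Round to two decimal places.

8.68%

β_L = β_U × [1 + (1 − t)(D/E)] = 0.617 × [1 + (1 − 0.26) × 1.89]
    = 0.617 × [1 + 0.74 × 1.89] = 0.617 × 2.3986 = 1.4799
MRP = 7.00% − 3.49% = 3.51%
E(R) = R_f + β_L × MRP = 3.49% + 1.4799 × 3.51% = 8.68%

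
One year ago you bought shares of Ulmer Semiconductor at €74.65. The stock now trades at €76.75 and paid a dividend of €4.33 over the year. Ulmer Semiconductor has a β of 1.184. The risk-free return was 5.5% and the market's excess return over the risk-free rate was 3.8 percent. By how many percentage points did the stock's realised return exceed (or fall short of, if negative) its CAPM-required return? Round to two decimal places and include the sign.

-1.39%

Realised HPR = (P1 + D1 − P0) / P0 = (76.75 + 4.33 − 74.65) / 74.65 = 6.43 / 74.65 = 8.6135%
CAPM required = R_f + β·MRP = 5.5% + 1.184 × 3.8% = 9.9992%
α = realised − required = 8.6135% − 9.9992% = -1.39%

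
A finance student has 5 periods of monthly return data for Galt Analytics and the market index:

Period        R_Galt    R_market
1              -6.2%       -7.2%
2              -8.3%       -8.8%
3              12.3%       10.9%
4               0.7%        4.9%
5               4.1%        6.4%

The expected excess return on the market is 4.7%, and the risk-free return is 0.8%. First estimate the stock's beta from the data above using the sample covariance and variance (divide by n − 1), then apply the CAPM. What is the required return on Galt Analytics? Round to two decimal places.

Mean R_i = (-6.2 − 8.3 + 12.3 + 0.7 + 4.1) / 5 = 0.5200%
Mean R_m = (-7.2 − 8.8 + 10.9 + 4.9 + 6.4) / 5 = 1.2400%
Σ(R_i − R̄_i)(R_m − R̄_m) = 278.1960  ⇒  Cov = 278.1960 / 4 = 69.5490
Σ(R_m − R̄_m)² = 305.3720  ⇒  Var(R_m) = 305.3720 / 4 = 76.3430
β = Cov / Var(R_m) = 69.5490 / 76.3430 = 0.9110
E(R) = R_f + β × MRP = 0.8% + 0.9110 × 4.7% = 5.08%

5.08%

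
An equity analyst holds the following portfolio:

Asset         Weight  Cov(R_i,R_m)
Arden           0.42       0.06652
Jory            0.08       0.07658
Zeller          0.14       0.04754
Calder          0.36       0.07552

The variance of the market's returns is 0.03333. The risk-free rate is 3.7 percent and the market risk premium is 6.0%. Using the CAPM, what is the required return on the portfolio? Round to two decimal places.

15.92%

β_Arden = 0.06652 / 0.03333 = 1.9958
β_Jory = 0.07658 / 0.03333 = 2.2976
β_Zeller = 0.04754 / 0.03333 = 1.4263
β_Calder = 0.07552 / 0.03333 = 2.2658
β_P = Σ w_i β_i = 0.42×1.9958 + 0.08×2.2976 + 0.14×1.4263 + 0.36×2.2658 = 2.0374
E(R_P) = R_f + β_P × MRP = 3.7% + 2.0374 × 6.0% = 15.92%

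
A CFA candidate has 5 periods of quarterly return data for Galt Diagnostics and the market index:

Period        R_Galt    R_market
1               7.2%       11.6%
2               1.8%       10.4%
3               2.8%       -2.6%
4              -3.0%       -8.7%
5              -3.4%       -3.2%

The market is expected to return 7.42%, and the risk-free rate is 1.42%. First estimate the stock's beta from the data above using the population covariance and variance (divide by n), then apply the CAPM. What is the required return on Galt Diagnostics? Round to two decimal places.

3.71%

Mean R_i = (7.2 + 1.8 + 2.8 − 3.0 − 3.4) / 5 = 1.0800%
Mean R_m = (11.6 + 10.4 − 2.6 − 8.7 − 3.2) / 5 = 1.5000%
Σ(R_i − R̄_i)(R_m − R̄_m) = 123.8400  ⇒  Cov = 123.8400 / 5 = 24.7680
Σ(R_m − R̄_m)² = 324.1600  ⇒  Var(R_m) = 324.1600 / 5 = 64.8320
β = Cov / Var(R_m) = 24.7680 / 64.8320 = 0.3820
MRP = 7.42% − 1.42% = 6.00%
E(R) = R_f + β × MRP = 1.42% + 0.3820 × 6.00% = 3.71%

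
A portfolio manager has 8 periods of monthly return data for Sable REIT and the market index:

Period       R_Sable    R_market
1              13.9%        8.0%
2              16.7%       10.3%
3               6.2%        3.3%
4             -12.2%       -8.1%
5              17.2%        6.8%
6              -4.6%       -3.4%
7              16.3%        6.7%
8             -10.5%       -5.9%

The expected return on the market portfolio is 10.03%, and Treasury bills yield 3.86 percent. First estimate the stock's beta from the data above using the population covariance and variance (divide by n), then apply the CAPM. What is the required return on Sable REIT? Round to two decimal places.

14.79%

Mean R_i = (13.9 + 16.7 + 6.2 − 12.2 + 17.2 − 4.6 + 16.3 − 10.5) / 8 = 5.3750%
Mean R_m = (8.0 + 10.3 + 3.3 − 8.1 + 6.8 − 3.4 + 6.7 − 5.9) / 8 = 2.2125%
Σ(R_i − R̄_i)(R_m − R̄_m) = 611.1125  ⇒  Cov = 611.1125 / 8 = 76.3891
Σ(R_m − R̄_m)² = 344.9288  ⇒  Var(R_m) = 344.9288 / 8 = 43.1161
β = Cov / Var(R_m) = 76.3891 / 43.1161 = 1.7717
MRP = 10.03% − 3.86% = 6.17%
E(R) = R_f + β × MRP = 3.86% + 1.7717 × 6.17% = 14.79%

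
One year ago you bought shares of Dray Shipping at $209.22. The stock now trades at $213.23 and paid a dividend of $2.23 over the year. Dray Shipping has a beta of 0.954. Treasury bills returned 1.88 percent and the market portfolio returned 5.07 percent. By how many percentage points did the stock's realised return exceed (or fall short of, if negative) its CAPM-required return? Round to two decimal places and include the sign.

Realised HPR = (P1 + D1 − P0) / P0 = (213.23 + 2.23 − 209.22) / 209.22 = 6.24 / 209.22 = 2.9825%
MRP = 5.07% − 1.88% = 3.19%
CAPM required = R_f + β·MRP = 1.88% + 0.954 × 3.19% = 4.92326%
α = realised − required = 2.9825% − 4.92326% = -1.94%

-1.94%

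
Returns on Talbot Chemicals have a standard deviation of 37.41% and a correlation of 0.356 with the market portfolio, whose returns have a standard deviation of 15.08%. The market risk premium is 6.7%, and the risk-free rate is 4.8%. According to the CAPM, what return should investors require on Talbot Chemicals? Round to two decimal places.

10.72%

β = ρ × σ_i / σ_m = 0.356 × 37.41% / 15.08% = 0.8832
E(R) = 4.8% + 0.8832 × 6.7% = 10.72%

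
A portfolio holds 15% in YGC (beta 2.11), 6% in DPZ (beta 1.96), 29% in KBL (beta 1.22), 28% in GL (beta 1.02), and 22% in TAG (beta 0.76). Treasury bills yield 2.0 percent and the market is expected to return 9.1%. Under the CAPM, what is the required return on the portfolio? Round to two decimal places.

10.81%

β_P = Σ w_i β_i = 0.15×2.11 + 0.06×1.96 + 0.29×1.22 + 0.28×1.02 + 0.22×0.76 = 1.2407
MRP = 9.1% − 2.0% = 7.10%
E(R_P) = R_f + β_P × MRP = 2.0% + 1.2407 × 7.1% = 10.81%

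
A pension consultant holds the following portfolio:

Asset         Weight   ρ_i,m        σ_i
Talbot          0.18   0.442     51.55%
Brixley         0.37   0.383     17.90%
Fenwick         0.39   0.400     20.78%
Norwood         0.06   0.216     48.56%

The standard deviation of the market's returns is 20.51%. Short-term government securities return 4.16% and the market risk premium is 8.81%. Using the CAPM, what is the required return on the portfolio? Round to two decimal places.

8.67%

β_Talbot = 0.442 × 51.55% / 20.51% = 1.1109
β_Brixley = 0.383 × 17.90% / 20.51% = 0.3343
β_Fenwick = 0.400 × 20.78% / 20.51% = 0.4053
β_Norwood = 0.216 × 48.56% / 20.51% = 0.5114
β_P = Σ w_i β_i = 0.18×1.1109 + 0.37×0.3343 + 0.39×0.4053 + 0.06×0.5114 = 0.5124
E(R_P) = R_f + β_P × MRP = 4.16% + 0.5124 × 8.81% = 8.67%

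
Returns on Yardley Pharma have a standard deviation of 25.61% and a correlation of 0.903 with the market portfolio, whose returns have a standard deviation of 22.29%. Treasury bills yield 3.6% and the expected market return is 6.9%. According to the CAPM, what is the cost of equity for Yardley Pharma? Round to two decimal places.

β = ρ × σ_i / σ_m = 0.903 × 25.61% / 22.29% = 1.0375
MRP = 6.9% − 3.6% = 3.30%
E(R) = 3.6% + 1.0375 × 3.3% = 7.02%

7.02%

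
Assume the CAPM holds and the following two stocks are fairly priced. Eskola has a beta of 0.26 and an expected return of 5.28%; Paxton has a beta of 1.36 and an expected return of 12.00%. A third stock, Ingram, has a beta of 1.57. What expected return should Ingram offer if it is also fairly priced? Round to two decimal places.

MRP (SML slope) = (12.00% − 5.28%) / (1.36 − 0.26) = 6.72% / 1.10 = 6.1091%
R_f (intercept) = 5.28% − 0.26 × 6.1091% = 3.6916%
E(R_Ingram) = R_f + β × MRP = 3.6916% + 1.57 × 6.1091% = 13.28%

13.28%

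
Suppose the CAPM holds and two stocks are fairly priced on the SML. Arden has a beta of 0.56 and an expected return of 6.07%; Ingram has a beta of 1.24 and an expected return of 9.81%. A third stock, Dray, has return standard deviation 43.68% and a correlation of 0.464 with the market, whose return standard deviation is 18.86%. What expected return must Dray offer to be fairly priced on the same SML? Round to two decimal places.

MRP = (9.81% − 6.07%) / (1.24 − 0.56) = 5.5000%
R_f = 6.07% − 0.56 × 5.5000% = 2.9900%
β_Dray = ρ·σ_i/σ_m = 0.464 × 43.68 / 18.86 = 1.0746
E(R_Dray) = R_f + β × MRP = 2.9900% + 1.0746 × 5.5000% = 8.90%

8.90%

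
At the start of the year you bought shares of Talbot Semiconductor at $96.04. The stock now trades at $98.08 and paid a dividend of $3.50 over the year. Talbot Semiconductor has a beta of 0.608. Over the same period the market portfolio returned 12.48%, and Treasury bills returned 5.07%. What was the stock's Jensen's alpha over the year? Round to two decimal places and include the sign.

-3.81%

Realised HPR = (P1 + D1 − P0) / P0 = (98.08 + 3.50 − 96.04) / 96.04 = 5.54 / 96.04 = 5.7684%
MRP = 12.48% − 5.07% = 7.41%
CAPM required = R_f + β·MRP = 5.07% + 0.608 × 7.41% = 9.57528%
α = realised − required = 5.7684% − 9.57528% = -3.81%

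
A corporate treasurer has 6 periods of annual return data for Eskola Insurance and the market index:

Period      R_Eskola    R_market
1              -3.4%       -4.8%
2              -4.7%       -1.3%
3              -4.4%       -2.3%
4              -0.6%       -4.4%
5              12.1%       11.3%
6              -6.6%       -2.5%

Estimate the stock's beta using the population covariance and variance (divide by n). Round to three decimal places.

Mean R_i = (-3.4 − 4.7 − 4.4 − 0.6 + 12.1 − 6.6) / 6 = -1.2667%
Mean R_m = (-4.8 − 1.3 − 2.3 − 4.4 + 11.3 − 2.5) / 6 = -0.6667%
Σ(R_i − R̄_i)(R_m − R̄_m) = 183.3533  ⇒  Cov = 183.3533 / 6 = 30.5589
Σ(R_m − R̄_m)² = 180.6533  ⇒  Var(R_m) = 180.6533 / 6 = 30.1089
β = Cov / Var(R_m) = 30.5589 / 30.1089 = 1.0149

1.015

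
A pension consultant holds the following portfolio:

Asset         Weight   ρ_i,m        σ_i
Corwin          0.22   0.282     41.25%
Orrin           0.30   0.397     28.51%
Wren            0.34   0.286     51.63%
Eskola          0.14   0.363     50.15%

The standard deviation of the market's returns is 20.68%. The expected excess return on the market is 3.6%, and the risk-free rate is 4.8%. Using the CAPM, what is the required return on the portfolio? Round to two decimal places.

β_Corwin = 0.282 × 41.25% / 20.68% = 0.5625
β_Orrin = 0.397 × 28.51% / 20.68% = 0.5473
β_Wren = 0.286 × 51.63% / 20.68% = 0.7140
β_Eskola = 0.363 × 50.15% / 20.68% = 0.8803
β_P = Σ w_i β_i = 0.22×0.5625 + 0.30×0.5473 + 0.34×0.7140 + 0.14×0.8803 = 0.6539
E(R_P) = R_f + β_P × MRP = 4.8% + 0.6539 × 3.6% = 7.15%

7.15%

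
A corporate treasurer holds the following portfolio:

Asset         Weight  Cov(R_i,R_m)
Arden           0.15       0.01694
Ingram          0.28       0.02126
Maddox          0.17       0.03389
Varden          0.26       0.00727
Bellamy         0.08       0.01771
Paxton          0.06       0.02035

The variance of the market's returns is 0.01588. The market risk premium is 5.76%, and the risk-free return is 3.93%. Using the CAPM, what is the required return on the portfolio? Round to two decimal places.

β_Arden = 0.01694 / 0.01588 = 1.0668
β_Ingram = 0.02126 / 0.01588 = 1.3388
β_Maddox = 0.03389 / 0.01588 = 2.1341
β_Varden = 0.00727 / 0.01588 = 0.4578
β_Bellamy = 0.01771 / 0.01588 = 1.1152
β_Paxton = 0.02035 / 0.01588 = 1.2815
β_P = Σ w_i β_i = 0.15×1.0668 + 0.28×1.3388 + 0.17×2.1341 + 0.26×0.4578 + 0.08×1.1152 + 0.06×1.2815 = 1.1828
E(R_P) = R_f + β_P × MRP = 3.93% + 1.1828 × 5.76% = 10.74%

10.74%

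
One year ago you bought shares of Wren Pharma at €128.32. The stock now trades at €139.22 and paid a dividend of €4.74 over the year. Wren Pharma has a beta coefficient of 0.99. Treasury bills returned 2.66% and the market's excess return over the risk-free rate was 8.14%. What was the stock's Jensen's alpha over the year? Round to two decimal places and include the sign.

+1.47%

Realised HPR = (P1 + D1 − P0) / P0 = (139.22 + 4.74 − 128.32) / 128.32 = 15.64 / 128.32 = 12.1883%
CAPM required = R_f + β·MRP = 2.66% + 0.99 × 8.14% = 10.7186%
α = realised − required = 12.1883% − 10.7186% = +1.47%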